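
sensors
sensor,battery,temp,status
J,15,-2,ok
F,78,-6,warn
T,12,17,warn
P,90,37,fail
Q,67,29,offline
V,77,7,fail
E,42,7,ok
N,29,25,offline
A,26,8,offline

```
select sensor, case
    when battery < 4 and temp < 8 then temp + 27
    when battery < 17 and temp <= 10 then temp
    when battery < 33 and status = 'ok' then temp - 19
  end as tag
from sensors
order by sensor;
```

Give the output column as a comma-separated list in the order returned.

sensor=A: (no match → NULL) → NULL
sensor=E: (no match → NULL) → NULL
sensor=F: (no match → NULL) → NULL
sensor=J: battery < 17 and temp <= 10 → -2
sensor=N: (no match → NULL) → NULL
sensor=P: (no match → NULL) → NULL
sensor=Q: (no match → NULL) → NULL
sensor=T: (no match → NULL) → NULL
sensor=V: (no match → NULL) → NULL

NULL, NULL, NULL, -2, NULL, NULL, NULL, NULL, NULL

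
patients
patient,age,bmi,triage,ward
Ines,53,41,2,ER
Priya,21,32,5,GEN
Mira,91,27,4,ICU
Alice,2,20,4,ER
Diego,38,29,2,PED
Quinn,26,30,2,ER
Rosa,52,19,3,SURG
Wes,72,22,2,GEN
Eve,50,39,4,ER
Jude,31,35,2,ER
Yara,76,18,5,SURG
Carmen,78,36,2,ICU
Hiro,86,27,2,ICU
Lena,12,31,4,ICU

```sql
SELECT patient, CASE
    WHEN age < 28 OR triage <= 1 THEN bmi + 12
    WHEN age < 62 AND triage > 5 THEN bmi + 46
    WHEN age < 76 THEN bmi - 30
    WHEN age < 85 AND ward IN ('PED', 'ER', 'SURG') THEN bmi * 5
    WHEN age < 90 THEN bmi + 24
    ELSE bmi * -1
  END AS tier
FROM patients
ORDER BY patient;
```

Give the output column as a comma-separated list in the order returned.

32, 60, -1, 9, 51, 11, 5, 43, -27, 44, 42, -11, -8, 90

patient=Alice: age < 28 OR triage <= 1 → 32
patient=Carmen: age < 90 → 60
patient=Diego: age < 76 → -1
patient=Eve: age < 76 → 9
patient=Hiro: age < 90 → 51
patient=Ines: age < 76 → 11
patient=Jude: age < 76 → 5
patient=Lena: age < 28 OR triage <= 1 → 43
patient=Mira: ELSE → -27
patient=Priya: age < 28 OR triage <= 1 → 44
patient=Quinn: age < 28 OR triage <= 1 → 42
patient=Rosa: age < 76 → -11
patient=Wes: age < 76 → -8
patient=Yara: age < 85 AND ward IN ('PED', 'ER', 'SURG') → 90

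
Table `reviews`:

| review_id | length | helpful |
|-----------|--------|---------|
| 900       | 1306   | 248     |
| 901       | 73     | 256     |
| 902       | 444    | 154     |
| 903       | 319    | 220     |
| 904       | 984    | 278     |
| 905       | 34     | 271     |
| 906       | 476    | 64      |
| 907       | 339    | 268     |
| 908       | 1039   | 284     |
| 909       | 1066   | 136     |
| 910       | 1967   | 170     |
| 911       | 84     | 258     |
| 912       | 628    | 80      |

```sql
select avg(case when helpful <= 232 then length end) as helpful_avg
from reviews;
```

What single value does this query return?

816.6666666667

review_id=900: ✗
review_id=901: ✗
review_id=902: ✓ → 444
review_id=903: ✓ → 319
review_id=904: ✗
review_id=905: ✗
review_id=906: ✓ → 476
review_id=907: ✗
review_id=908: ✗
review_id=909: ✓ → 1066
review_id=910: ✓ → 1967
review_id=911: ✗
review_id=912: ✓ → 628
helpful_avg = (444 + 319 + 476 + 1066 + 1967 + 628) / 6 = 816.6666666667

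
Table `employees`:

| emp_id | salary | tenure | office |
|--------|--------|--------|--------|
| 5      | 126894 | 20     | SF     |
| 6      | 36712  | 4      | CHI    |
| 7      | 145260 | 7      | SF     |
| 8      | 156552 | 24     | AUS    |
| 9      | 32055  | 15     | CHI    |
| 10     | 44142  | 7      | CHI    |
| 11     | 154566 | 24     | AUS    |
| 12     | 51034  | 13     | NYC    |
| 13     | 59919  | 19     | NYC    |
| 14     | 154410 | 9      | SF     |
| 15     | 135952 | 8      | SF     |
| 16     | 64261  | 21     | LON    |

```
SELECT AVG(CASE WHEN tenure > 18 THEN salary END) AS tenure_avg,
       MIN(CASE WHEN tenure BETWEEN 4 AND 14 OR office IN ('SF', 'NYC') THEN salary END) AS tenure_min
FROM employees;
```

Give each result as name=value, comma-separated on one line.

tenure_avg=112438.4, tenure_min=36712

[tenure_avg: tenure > 18]
emp_id=5: ✓ → 126894
emp_id=6: ✗
emp_id=7: ✗
emp_id=8: ✓ → 156552
emp_id=9: ✗
emp_id=10: ✗
emp_id=11: ✓ → 154566
emp_id=12: ✗
emp_id=13: ✓ → 59919
emp_id=14: ✗
emp_id=15: ✗
emp_id=16: ✓ → 64261
tenure_avg = (126894 + 156552 + 154566 + 59919 + 64261) / 5 = 112438.4
—
[tenure_min: tenure BETWEEN 4 AND 14 OR office IN ('SF', 'NYC')]
emp_id=5: ✓ → 126894
emp_id=6: ✓ → 36712
emp_id=7: ✓ → 145260
emp_id=8: ✗
emp_id=9: ✗
emp_id=10: ✓ → 44142
emp_id=11: ✗
emp_id=12: ✓ → 51034
emp_id=13: ✓ → 59919
emp_id=14: ✓ → 154410
emp_id=15: ✓ → 135952
emp_id=16: ✗
tenure_min = MIN(126894, 36712, 145260, 44142, 51034, 59919, 154410, 135952) = 36712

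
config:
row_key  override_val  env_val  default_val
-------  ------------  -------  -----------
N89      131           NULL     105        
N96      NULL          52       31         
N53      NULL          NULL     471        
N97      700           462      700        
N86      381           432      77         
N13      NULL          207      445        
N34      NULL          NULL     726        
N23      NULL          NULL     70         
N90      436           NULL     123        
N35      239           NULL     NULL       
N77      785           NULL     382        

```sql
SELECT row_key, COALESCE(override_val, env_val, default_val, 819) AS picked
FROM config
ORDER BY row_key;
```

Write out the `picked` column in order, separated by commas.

row_key=N13: override_val=NULL, env_val=207 → 207
row_key=N23: override_val=NULL, env_val=NULL, default_val=70 → 70
row_key=N34: override_val=NULL, env_val=NULL, default_val=726 → 726
row_key=N35: override_val=239 → 239
row_key=N53: override_val=NULL, env_val=NULL, default_val=471 → 471
row_key=N77: override_val=785 → 785
row_key=N86: override_val=381 → 381
row_key=N89: override_val=131 → 131
row_key=N90: override_val=436 → 436
row_key=N96: override_val=NULL, env_val=52 → 52
row_key=N97: override_val=700 → 700

207, 70, 726, 239, 471, 785, 381, 131, 436, 52, 700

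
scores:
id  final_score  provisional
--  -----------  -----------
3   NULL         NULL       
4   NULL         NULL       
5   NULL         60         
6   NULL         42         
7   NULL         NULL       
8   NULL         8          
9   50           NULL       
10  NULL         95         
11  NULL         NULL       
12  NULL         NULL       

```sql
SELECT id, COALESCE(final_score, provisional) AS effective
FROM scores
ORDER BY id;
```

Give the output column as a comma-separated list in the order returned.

NULL, NULL, 60, 42, NULL, 8, 50, 95, NULL, NULL

id=3: final_score=NULL, provisional=NULL (all NULL) → NULL
id=4: final_score=NULL, provisional=NULL (all NULL) → NULL
id=5: final_score=NULL, provisional=60 → 60
id=6: final_score=NULL, provisional=42 → 42
id=7: final_score=NULL, provisional=NULL (all NULL) → NULL
id=8: final_score=NULL, provisional=8 → 8
id=9: final_score=50 → 50
id=10: final_score=NULL, provisional=95 → 95
id=11: final_score=NULL, provisional=NULL (all NULL) → NULL
id=12: final_score=NULL, provisional=NULL (all NULL) → NULL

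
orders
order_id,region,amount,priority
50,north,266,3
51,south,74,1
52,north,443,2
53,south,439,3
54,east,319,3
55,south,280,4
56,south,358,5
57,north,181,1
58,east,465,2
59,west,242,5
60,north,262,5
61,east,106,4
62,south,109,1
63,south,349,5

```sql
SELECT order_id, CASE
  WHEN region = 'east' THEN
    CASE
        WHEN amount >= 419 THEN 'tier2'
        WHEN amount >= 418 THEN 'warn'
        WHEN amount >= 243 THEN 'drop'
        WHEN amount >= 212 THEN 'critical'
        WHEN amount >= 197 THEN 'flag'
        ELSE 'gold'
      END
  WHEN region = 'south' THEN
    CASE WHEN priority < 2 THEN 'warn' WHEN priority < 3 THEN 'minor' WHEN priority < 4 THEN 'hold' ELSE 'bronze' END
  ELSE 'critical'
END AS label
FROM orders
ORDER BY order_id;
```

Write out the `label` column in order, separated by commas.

critical, warn, critical, hold, drop, bronze, bronze, critical, tier2, critical, critical, gold, warn, bronze

order_id=50: region='north' → outer ELSE → critical
order_id=51: region='south' → inner[priority < 2] → warn
order_id=52: region='north' → outer ELSE → critical
order_id=53: region='south' → inner[priority < 4] → hold
order_id=54: region='east' → inner[amount >= 243] → drop
order_id=55: region='south' → inner[ELSE] → bronze
order_id=56: region='south' → inner[ELSE] → bronze
order_id=57: region='north' → outer ELSE → critical
order_id=58: region='east' → inner[amount >= 419] → tier2
order_id=59: region='west' → outer ELSE → critical
order_id=60: region='north' → outer ELSE → critical
order_id=61: region='east' → inner[ELSE] → gold
order_id=62: region='south' → inner[priority < 2] → warn
order_id=63: region='south' → inner[ELSE] → bronze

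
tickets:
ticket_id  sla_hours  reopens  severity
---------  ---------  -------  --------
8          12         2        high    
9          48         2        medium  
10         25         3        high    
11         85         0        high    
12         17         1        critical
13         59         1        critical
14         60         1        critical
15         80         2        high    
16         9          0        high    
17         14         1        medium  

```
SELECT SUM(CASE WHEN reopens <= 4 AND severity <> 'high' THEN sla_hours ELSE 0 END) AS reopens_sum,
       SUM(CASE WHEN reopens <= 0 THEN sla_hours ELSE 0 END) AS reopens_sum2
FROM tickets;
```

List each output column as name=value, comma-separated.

[reopens_sum: reopens <= 4 AND severity <> 'high']
ticket_id=8: ✗
ticket_id=9: ✓ → 48
ticket_id=10: ✗
ticket_id=11: ✗
ticket_id=12: ✓ → 17
ticket_id=13: ✓ → 59
ticket_id=14: ✓ → 60
ticket_id=15: ✗
ticket_id=16: ✗
ticket_id=17: ✓ → 14
reopens_sum = 48 + 17 + 59 + 60 + 14 = 198
—
[reopens_sum2: reopens <= 0]
ticket_id=8: ✗
ticket_id=9: ✗
ticket_id=10: ✗
ticket_id=11: ✓ → 85
ticket_id=12: ✗
ticket_id=13: ✗
ticket_id=14: ✗
ticket_id=15: ✗
ticket_id=16: ✓ → 9
ticket_id=17: ✗
reopens_sum2 = 85 + 9 = 94

reopens_sum=198, reopens_sum2=94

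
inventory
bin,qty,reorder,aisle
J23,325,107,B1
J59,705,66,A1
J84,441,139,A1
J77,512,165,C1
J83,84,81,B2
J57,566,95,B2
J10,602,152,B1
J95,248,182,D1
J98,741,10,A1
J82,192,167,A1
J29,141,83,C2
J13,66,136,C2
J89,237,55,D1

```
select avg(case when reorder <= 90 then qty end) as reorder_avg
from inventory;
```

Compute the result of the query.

381.6

bin=J23: ✗
bin=J59: ✓ → 705
bin=J84: ✗
bin=J77: ✗
bin=J83: ✓ → 84
bin=J57: ✗
bin=J10: ✗
bin=J95: ✗
bin=J98: ✓ → 741
bin=J82: ✗
bin=J29: ✓ → 141
bin=J13: ✗
bin=J89: ✓ → 237
reorder_avg = (705 + 84 + 741 + 141 + 237) / 5 = 381.6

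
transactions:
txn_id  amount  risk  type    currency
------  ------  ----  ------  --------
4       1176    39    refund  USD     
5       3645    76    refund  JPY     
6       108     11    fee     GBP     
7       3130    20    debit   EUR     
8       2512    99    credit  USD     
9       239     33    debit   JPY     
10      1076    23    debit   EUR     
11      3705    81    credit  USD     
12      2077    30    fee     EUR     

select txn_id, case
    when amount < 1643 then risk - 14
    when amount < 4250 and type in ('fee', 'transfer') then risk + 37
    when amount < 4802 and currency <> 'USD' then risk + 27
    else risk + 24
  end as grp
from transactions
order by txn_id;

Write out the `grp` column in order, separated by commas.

25, 103, -3, 47, 123, 19, 9, 105, 67

txn_id=4: amount < 1643 → 25
txn_id=5: amount < 4802 and currency <> 'USD' → 103
txn_id=6: amount < 1643 → -3
txn_id=7: amount < 4802 and currency <> 'USD' → 47
txn_id=8: ELSE → 123
txn_id=9: amount < 1643 → 19
txn_id=10: amount < 1643 → 9
txn_id=11: ELSE → 105
txn_id=12: amount < 4250 and type in ('fee', 'transfer') → 67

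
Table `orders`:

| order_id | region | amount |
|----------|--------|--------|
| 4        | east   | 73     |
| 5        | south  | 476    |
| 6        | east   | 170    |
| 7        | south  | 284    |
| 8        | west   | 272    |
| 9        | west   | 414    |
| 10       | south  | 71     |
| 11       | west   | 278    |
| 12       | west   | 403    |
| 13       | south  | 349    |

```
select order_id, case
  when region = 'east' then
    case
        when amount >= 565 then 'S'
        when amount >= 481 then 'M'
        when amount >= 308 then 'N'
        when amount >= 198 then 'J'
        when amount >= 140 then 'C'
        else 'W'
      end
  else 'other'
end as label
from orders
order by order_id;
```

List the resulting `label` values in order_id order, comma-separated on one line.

W, other, C, other, other, other, other, other, other, other

order_id=4: region='east' → inner[ELSE] → W
order_id=5: region='south' → outer ELSE → other
order_id=6: region='east' → inner[amount >= 140] → C
order_id=7: region='south' → outer ELSE → other
order_id=8: region='west' → outer ELSE → other
order_id=9: region='west' → outer ELSE → other
order_id=10: region='south' → outer ELSE → other
order_id=11: region='west' → outer ELSE → other
order_id=12: region='west' → outer ELSE → other
order_id=13: region='south' → outer ELSE → other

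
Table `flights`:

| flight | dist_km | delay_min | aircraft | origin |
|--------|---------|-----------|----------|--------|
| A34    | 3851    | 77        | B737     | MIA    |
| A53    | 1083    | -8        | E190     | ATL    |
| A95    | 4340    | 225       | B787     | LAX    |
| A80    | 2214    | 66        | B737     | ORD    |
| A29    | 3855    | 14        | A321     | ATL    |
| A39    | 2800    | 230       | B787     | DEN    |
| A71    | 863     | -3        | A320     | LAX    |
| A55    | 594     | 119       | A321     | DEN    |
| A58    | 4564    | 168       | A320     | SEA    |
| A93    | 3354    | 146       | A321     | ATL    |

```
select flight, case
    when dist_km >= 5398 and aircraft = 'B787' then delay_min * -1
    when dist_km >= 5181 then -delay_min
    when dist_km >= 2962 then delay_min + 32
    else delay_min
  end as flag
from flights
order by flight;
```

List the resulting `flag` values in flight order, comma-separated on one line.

46, 109, 230, -8, 119, 200, -3, 66, 178, 257

flight=A29: dist_km >= 2962 → 46
flight=A34: dist_km >= 2962 → 109
flight=A39: ELSE → 230
flight=A53: ELSE → -8
flight=A55: ELSE → 119
flight=A58: dist_km >= 2962 → 200
flight=A71: ELSE → -3
flight=A80: ELSE → 66
flight=A93: dist_km >= 2962 → 178
flight=A95: dist_km >= 2962 → 257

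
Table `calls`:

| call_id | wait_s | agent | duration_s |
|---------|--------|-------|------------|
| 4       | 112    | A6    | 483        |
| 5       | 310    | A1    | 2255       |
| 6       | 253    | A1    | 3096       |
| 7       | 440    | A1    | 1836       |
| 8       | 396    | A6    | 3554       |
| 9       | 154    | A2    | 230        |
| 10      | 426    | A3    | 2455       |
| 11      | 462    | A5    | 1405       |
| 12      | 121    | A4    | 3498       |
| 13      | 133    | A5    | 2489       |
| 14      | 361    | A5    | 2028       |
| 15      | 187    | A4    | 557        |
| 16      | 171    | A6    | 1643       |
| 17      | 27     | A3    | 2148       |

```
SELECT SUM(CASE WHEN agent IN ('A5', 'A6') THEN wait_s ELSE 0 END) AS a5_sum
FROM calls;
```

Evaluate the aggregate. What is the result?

1635

call_id=4: ✓ → 112
call_id=5: ✗
call_id=6: ✗
call_id=7: ✗
call_id=8: ✓ → 396
call_id=9: ✗
call_id=10: ✗
call_id=11: ✓ → 462
call_id=12: ✗
call_id=13: ✓ → 133
call_id=14: ✓ → 361
call_id=15: ✗
call_id=16: ✓ → 171
call_id=17: ✗
a5_sum = 112 + 396 + 462 + 133 + 361 + 171 = 1635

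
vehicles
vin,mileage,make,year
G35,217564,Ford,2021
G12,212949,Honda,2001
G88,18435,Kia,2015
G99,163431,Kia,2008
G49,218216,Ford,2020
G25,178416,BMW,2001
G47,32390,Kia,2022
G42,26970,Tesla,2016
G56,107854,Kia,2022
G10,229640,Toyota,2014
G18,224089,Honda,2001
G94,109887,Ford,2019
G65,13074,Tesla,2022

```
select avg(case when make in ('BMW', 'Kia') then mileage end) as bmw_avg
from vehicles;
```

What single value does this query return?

vin=G35: ✗
vin=G12: ✗
vin=G88: ✓ → 18435
vin=G99: ✓ → 163431
vin=G49: ✗
vin=G25: ✓ → 178416
vin=G47: ✓ → 32390
vin=G42: ✗
vin=G56: ✓ → 107854
vin=G10: ✗
vin=G18: ✗
vin=G94: ✗
vin=G65: ✗
bmw_avg = (18435 + 163431 + 178416 + 32390 + 107854) / 5 = 100105.2

100105.2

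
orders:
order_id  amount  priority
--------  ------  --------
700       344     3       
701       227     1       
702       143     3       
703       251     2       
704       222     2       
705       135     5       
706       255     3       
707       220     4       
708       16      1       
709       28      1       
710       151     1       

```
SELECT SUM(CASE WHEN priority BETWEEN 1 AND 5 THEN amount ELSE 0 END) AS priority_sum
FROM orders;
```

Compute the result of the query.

order_id=700: ✓ → 344
order_id=701: ✓ → 227
order_id=702: ✓ → 143
order_id=703: ✓ → 251
order_id=704: ✓ → 222
order_id=705: ✓ → 135
order_id=706: ✓ → 255
order_id=707: ✓ → 220
order_id=708: ✓ → 16
order_id=709: ✓ → 28
order_id=710: ✓ → 151
priority_sum = 344 + 227 + 143 + 251 + 222 + 135 + 255 + 220 + 16 + 28 + 151 = 1992

1992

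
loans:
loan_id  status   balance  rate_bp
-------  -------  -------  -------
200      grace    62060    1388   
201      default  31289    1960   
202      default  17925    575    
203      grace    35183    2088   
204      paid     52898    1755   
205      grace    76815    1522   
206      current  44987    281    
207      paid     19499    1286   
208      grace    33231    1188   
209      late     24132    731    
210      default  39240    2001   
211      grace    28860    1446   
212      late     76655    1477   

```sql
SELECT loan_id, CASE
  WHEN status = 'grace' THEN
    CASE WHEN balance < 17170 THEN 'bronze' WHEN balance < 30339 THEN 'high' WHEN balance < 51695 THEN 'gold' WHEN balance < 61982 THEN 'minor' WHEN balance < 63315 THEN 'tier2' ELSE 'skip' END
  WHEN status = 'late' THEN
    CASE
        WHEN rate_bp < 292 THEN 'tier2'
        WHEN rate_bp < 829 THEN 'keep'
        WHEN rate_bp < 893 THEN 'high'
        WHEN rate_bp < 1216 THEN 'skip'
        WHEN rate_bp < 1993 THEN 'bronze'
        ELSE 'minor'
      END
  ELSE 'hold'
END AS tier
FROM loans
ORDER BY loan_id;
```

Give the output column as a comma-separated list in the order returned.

tier2, hold, hold, gold, hold, skip, hold, hold, gold, keep, hold, high, bronze

loan_id=200: status='grace' → inner[balance < 63315] → tier2
loan_id=201: status='default' → outer ELSE → hold
loan_id=202: status='default' → outer ELSE → hold
loan_id=203: status='grace' → inner[balance < 51695] → gold
loan_id=204: status='paid' → outer ELSE → hold
loan_id=205: status='grace' → inner[ELSE] → skip
loan_id=206: status='current' → outer ELSE → hold
loan_id=207: status='paid' → outer ELSE → hold
loan_id=208: status='grace' → inner[balance < 51695] → gold
loan_id=209: status='late' → inner[rate_bp < 829] → keep
loan_id=210: status='default' → outer ELSE → hold
loan_id=211: status='grace' → inner[balance < 30339] → high
loan_id=212: status='late' → inner[rate_bp < 1993] → bronze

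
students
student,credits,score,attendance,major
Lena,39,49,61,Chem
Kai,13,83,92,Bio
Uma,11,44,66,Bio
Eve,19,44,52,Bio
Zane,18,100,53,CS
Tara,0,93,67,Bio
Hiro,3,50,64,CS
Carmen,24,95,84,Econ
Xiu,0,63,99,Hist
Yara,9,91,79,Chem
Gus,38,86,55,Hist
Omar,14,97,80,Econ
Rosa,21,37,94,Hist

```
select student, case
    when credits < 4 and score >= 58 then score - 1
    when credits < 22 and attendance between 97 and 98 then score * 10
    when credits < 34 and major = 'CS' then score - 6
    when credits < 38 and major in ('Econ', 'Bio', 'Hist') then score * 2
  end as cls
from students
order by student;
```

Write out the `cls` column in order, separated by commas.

190, 88, NULL, 44, 166, NULL, 194, 74, 92, 88, 62, NULL, 94

student=Carmen: credits < 38 and major in ('Econ', 'Bio', 'Hist') → 190
student=Eve: credits < 38 and major in ('Econ', 'Bio', 'Hist') → 88
student=Gus: (no match → NULL) → NULL
student=Hiro: credits < 34 and major = 'CS' → 44
student=Kai: credits < 38 and major in ('Econ', 'Bio', 'Hist') → 166
student=Lena: (no match → NULL) → NULL
student=Omar: credits < 38 and major in ('Econ', 'Bio', 'Hist') → 194
student=Rosa: credits < 38 and major in ('Econ', 'Bio', 'Hist') → 74
student=Tara: credits < 4 and score >= 58 → 92
student=Uma: credits < 38 and major in ('Econ', 'Bio', 'Hist') → 88
student=Xiu: credits < 4 and score >= 58 → 62
student=Yara: (no match → NULL) → NULL
student=Zane: credits < 34 and major = 'CS' → 94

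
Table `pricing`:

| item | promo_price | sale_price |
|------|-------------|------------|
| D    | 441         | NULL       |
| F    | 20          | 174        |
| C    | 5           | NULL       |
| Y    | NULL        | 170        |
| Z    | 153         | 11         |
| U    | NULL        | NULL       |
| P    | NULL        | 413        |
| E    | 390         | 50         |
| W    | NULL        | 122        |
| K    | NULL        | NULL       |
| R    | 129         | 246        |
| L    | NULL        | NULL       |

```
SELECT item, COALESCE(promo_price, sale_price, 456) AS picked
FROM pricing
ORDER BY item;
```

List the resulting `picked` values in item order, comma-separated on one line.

item=C: promo_price=5 → 5
item=D: promo_price=441 → 441
item=E: promo_price=390 → 390
item=F: promo_price=20 → 20
item=K: promo_price=NULL, sale_price=NULL, → literal 456 → 456
item=L: promo_price=NULL, sale_price=NULL, → literal 456 → 456
item=P: promo_price=NULL, sale_price=413 → 413
item=R: promo_price=129 → 129
item=U: promo_price=NULL, sale_price=NULL, → literal 456 → 456
item=W: promo_price=NULL, sale_price=122 → 122
item=Y: promo_price=NULL, sale_price=170 → 170
item=Z: promo_price=153 → 153

5, 441, 390, 20, 456, 456, 413, 129, 456, 122, 170, 153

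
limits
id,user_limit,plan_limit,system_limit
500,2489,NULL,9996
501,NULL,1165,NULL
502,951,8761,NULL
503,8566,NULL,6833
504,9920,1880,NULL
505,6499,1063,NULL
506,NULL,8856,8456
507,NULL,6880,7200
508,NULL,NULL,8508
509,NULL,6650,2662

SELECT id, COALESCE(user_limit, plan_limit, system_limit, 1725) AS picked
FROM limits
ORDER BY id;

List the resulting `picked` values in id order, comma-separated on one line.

2489, 1165, 951, 8566, 9920, 6499, 8856, 6880, 8508, 6650

id=500: user_limit=2489 → 2489
id=501: user_limit=NULL, plan_limit=1165 → 1165
id=502: user_limit=951 → 951
id=503: user_limit=8566 → 8566
id=504: user_limit=9920 → 9920
id=505: user_limit=6499 → 6499
id=506: user_limit=NULL, plan_limit=8856 → 8856
id=507: user_limit=NULL, plan_limit=6880 → 6880
id=508: user_limit=NULL, plan_limit=NULL, system_limit=8508 → 8508
id=509: user_limit=NULL, plan_limit=6650 → 6650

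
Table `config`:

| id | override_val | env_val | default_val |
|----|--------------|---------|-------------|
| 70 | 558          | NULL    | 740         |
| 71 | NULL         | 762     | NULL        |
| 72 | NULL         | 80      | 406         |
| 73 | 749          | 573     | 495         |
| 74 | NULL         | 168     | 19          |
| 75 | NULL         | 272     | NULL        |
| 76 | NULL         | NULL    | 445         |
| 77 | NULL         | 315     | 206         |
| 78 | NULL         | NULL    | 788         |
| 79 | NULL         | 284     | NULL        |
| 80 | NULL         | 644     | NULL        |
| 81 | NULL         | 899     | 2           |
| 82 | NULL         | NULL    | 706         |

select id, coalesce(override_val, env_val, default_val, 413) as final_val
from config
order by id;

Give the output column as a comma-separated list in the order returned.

id=70: override_val=558 → 558
id=71: override_val=NULL, env_val=762 → 762
id=72: override_val=NULL, env_val=80 → 80
id=73: override_val=749 → 749
id=74: override_val=NULL, env_val=168 → 168
id=75: override_val=NULL, env_val=272 → 272
id=76: override_val=NULL, env_val=NULL, default_val=445 → 445
id=77: override_val=NULL, env_val=315 → 315
id=78: override_val=NULL, env_val=NULL, default_val=788 → 788
id=79: override_val=NULL, env_val=284 → 284
id=80: override_val=NULL, env_val=644 → 644
id=81: override_val=NULL, env_val=899 → 899
id=82: override_val=NULL, env_val=NULL, default_val=706 → 706

558, 762, 80, 749, 168, 272, 445, 315, 788, 284, 644, 899, 706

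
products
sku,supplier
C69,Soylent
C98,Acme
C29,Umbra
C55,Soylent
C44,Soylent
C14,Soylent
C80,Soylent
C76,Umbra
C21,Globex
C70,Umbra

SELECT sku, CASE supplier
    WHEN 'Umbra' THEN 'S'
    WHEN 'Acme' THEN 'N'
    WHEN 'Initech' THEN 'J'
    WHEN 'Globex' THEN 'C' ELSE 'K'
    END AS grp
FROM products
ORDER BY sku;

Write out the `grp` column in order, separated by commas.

K, C, S, K, K, K, S, S, K, N

sku=C14: ELSE → K
sku=C21: supplier='Globex' → C
sku=C29: supplier='Umbra' → S
sku=C44: ELSE → K
sku=C55: ELSE → K
sku=C69: ELSE → K
sku=C70: supplier='Umbra' → S
sku=C76: supplier='Umbra' → S
sku=C80: ELSE → K
sku=C98: supplier='Acme' → N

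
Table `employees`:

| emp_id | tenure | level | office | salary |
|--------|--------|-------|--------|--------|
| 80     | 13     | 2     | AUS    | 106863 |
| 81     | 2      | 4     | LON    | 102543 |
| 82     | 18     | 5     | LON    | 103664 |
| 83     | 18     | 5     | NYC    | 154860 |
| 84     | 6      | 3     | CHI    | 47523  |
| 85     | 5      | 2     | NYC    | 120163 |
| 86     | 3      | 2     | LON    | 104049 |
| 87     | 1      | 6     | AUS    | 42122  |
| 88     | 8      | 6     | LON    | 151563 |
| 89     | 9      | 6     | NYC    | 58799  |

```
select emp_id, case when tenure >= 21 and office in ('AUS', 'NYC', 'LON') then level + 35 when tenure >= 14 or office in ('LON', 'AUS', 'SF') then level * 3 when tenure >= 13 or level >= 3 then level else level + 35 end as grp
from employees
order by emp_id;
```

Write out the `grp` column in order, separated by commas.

emp_id=80: tenure >= 14 or office in ('LON', 'AUS', 'SF') → 6
emp_id=81: tenure >= 14 or office in ('LON', 'AUS', 'SF') → 12
emp_id=82: tenure >= 14 or office in ('LON', 'AUS', 'SF') → 15
emp_id=83: tenure >= 14 or office in ('LON', 'AUS', 'SF') → 15
emp_id=84: tenure >= 13 or level >= 3 → 3
emp_id=85: ELSE → 37
emp_id=86: tenure >= 14 or office in ('LON', 'AUS', 'SF') → 6
emp_id=87: tenure >= 14 or office in ('LON', 'AUS', 'SF') → 18
emp_id=88: tenure >= 14 or office in ('LON', 'AUS', 'SF') → 18
emp_id=89: tenure >= 13 or level >= 3 → 6

6, 12, 15, 15, 3, 37, 6, 18, 18, 6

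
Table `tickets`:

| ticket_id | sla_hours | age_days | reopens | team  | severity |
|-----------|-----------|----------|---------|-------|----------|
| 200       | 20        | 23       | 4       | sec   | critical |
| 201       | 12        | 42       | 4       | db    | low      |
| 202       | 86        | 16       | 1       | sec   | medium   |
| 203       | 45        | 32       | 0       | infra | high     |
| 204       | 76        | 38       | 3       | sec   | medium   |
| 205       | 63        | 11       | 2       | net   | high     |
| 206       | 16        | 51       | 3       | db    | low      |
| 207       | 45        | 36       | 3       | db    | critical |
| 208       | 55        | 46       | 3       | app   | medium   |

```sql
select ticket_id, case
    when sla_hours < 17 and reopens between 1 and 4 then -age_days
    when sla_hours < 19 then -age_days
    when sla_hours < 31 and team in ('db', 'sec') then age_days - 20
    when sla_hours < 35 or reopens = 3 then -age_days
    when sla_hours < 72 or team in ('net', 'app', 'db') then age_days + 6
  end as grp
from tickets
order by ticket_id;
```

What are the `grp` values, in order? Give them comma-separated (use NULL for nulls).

3, -42, NULL, 38, -38, 17, -51, -36, -46

ticket_id=200: sla_hours < 31 and team in ('db', 'sec') → 3
ticket_id=201: sla_hours < 17 and reopens between 1 and 4 → -42
ticket_id=202: (no match → NULL) → NULL
ticket_id=203: sla_hours < 72 or team in ('net', 'app', 'db') → 38
ticket_id=204: sla_hours < 35 or reopens = 3 → -38
ticket_id=205: sla_hours < 72 or team in ('net', 'app', 'db') → 17
ticket_id=206: sla_hours < 17 and reopens between 1 and 4 → -51
ticket_id=207: sla_hours < 35 or reopens = 3 → -36
ticket_id=208: sla_hours < 35 or reopens = 3 → -46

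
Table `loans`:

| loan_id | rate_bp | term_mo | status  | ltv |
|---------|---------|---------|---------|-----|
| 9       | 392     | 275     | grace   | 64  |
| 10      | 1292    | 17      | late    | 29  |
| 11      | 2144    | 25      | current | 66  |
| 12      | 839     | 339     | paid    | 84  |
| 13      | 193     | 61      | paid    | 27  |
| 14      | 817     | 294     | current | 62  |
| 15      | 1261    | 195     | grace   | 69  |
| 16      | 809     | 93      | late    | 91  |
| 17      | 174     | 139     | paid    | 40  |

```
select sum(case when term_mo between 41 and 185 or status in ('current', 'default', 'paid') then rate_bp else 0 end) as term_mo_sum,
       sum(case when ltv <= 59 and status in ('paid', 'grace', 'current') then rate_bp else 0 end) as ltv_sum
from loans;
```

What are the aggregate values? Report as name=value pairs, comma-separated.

[term_mo_sum: term_mo between 41 and 185 or status in ('current', 'default', 'paid')]
loan_id=9: ✗
loan_id=10: ✗
loan_id=11: ✓ → 2144
loan_id=12: ✓ → 839
loan_id=13: ✓ → 193
loan_id=14: ✓ → 817
loan_id=15: ✗
loan_id=16: ✓ → 809
loan_id=17: ✓ → 174
term_mo_sum = 2144 + 839 + 193 + 817 + 809 + 174 = 4976
—
[ltv_sum: ltv <= 59 and status in ('paid', 'grace', 'current')]
loan_id=9: ✗
loan_id=10: ✗
loan_id=11: ✗
loan_id=12: ✗
loan_id=13: ✓ → 193
loan_id=14: ✗
loan_id=15: ✗
loan_id=16: ✗
loan_id=17: ✓ → 174
ltv_sum = 193 + 174 = 367

term_mo_sum=4976, ltv_sum=367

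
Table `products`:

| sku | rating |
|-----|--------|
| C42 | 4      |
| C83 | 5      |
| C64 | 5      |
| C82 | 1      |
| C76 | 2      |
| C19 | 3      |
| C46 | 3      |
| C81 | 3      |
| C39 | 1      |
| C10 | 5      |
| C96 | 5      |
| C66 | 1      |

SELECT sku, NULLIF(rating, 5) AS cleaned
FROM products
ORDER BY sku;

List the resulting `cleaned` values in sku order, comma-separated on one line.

NULL, 3, 1, 4, 3, NULL, 1, 2, 3, 1, NULL, NULL

sku=C10: rating=5 vs 5: equal → NULL
sku=C19: rating=3 vs 5: differ → 3
sku=C39: rating=1 vs 5: differ → 1
sku=C42: rating=4 vs 5: differ → 4
sku=C46: rating=3 vs 5: differ → 3
sku=C64: rating=5 vs 5: equal → NULL
sku=C66: rating=1 vs 5: differ → 1
sku=C76: rating=2 vs 5: differ → 2
sku=C81: rating=3 vs 5: differ → 3
sku=C82: rating=1 vs 5: differ → 1
sku=C83: rating=5 vs 5: equal → NULL
sku=C96: rating=5 vs 5: equal → NULL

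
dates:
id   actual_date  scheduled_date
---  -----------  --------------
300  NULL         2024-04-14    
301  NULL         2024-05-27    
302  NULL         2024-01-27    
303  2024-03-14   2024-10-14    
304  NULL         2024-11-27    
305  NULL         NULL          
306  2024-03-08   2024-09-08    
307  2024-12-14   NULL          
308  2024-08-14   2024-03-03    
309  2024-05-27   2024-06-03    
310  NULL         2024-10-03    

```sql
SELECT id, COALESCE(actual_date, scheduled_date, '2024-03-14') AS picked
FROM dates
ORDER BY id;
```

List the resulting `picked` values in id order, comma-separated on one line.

2024-04-14, 2024-05-27, 2024-01-27, 2024-03-14, 2024-11-27, 2024-03-14, 2024-03-08, 2024-12-14, 2024-08-14, 2024-05-27, 2024-10-03

id=300: actual_date=NULL, scheduled_date=2024-04-14 → 2024-04-14
id=301: actual_date=NULL, scheduled_date=2024-05-27 → 2024-05-27
id=302: actual_date=NULL, scheduled_date=2024-01-27 → 2024-01-27
id=303: actual_date=2024-03-14 → 2024-03-14
id=304: actual_date=NULL, scheduled_date=2024-11-27 → 2024-11-27
id=305: actual_date=NULL, scheduled_date=NULL, → literal 2024-03-14 → 2024-03-14
id=306: actual_date=2024-03-08 → 2024-03-08
id=307: actual_date=2024-12-14 → 2024-12-14
id=308: actual_date=2024-08-14 → 2024-08-14
id=309: actual_date=2024-05-27 → 2024-05-27
id=310: actual_date=NULL, scheduled_date=2024-10-03 → 2024-10-03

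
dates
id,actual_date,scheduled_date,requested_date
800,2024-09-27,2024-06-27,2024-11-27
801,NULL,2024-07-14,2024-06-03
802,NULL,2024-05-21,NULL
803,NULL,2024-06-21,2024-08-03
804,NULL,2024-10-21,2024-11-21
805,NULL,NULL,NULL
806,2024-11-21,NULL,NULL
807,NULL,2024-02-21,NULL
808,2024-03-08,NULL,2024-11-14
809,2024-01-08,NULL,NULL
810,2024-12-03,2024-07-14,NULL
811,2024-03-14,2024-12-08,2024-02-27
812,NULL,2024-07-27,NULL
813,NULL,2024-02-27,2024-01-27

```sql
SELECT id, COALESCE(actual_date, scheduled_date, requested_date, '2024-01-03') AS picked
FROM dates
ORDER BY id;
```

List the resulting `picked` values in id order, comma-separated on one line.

id=800: actual_date=2024-09-27 → 2024-09-27
id=801: actual_date=NULL, scheduled_date=2024-07-14 → 2024-07-14
id=802: actual_date=NULL, scheduled_date=2024-05-21 → 2024-05-21
id=803: actual_date=NULL, scheduled_date=2024-06-21 → 2024-06-21
id=804: actual_date=NULL, scheduled_date=2024-10-21 → 2024-10-21
id=805: actual_date=NULL, scheduled_date=NULL, requested_date=NULL, → literal 2024-01-03 → 2024-01-03
id=806: actual_date=2024-11-21 → 2024-11-21
id=807: actual_date=NULL, scheduled_date=2024-02-21 → 2024-02-21
id=808: actual_date=2024-03-08 → 2024-03-08
id=809: actual_date=2024-01-08 → 2024-01-08
id=810: actual_date=2024-12-03 → 2024-12-03
id=811: actual_date=2024-03-14 → 2024-03-14
id=812: actual_date=NULL, scheduled_date=2024-07-27 → 2024-07-27
id=813: actual_date=NULL, scheduled_date=2024-02-27 → 2024-02-27

2024-09-27, 2024-07-14, 2024-05-21, 2024-06-21, 2024-10-21, 2024-01-03, 2024-11-21, 2024-02-21, 2024-03-08, 2024-01-08, 2024-12-03, 2024-03-14, 2024-07-27, 2024-02-27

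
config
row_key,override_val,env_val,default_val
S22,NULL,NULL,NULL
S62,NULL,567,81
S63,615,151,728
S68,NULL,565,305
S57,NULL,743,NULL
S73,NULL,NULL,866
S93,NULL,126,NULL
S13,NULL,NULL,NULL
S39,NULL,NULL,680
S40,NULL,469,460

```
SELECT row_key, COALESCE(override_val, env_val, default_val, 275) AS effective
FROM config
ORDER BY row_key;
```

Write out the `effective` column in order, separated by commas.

275, 275, 680, 469, 743, 567, 615, 565, 866, 126

row_key=S13: override_val=NULL, env_val=NULL, default_val=NULL, → literal 275 → 275
row_key=S22: override_val=NULL, env_val=NULL, default_val=NULL, → literal 275 → 275
row_key=S39: override_val=NULL, env_val=NULL, default_val=680 → 680
row_key=S40: override_val=NULL, env_val=469 → 469
row_key=S57: override_val=NULL, env_val=743 → 743
row_key=S62: override_val=NULL, env_val=567 → 567
row_key=S63: override_val=615 → 615
row_key=S68: override_val=NULL, env_val=565 → 565
row_key=S73: override_val=NULL, env_val=NULL, default_val=866 → 866
row_key=S93: override_val=NULL, env_val=126 → 126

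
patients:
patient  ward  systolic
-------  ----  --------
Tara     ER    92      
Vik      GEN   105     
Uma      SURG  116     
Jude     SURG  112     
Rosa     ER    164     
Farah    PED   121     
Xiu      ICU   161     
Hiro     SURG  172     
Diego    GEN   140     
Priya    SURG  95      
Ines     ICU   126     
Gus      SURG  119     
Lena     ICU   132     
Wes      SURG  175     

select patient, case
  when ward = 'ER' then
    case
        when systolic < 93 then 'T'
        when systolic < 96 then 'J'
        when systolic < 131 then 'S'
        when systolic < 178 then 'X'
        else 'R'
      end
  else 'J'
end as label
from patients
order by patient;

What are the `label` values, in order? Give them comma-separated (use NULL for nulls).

patient=Diego: ward='GEN' → outer ELSE → J
patient=Farah: ward='PED' → outer ELSE → J
patient=Gus: ward='SURG' → outer ELSE → J
patient=Hiro: ward='SURG' → outer ELSE → J
patient=Ines: ward='ICU' → outer ELSE → J
patient=Jude: ward='SURG' → outer ELSE → J
patient=Lena: ward='ICU' → outer ELSE → J
patient=Priya: ward='SURG' → outer ELSE → J
patient=Rosa: ward='ER' → inner[systolic < 178] → X
patient=Tara: ward='ER' → inner[systolic < 93] → T
patient=Uma: ward='SURG' → outer ELSE → J
patient=Vik: ward='GEN' → outer ELSE → J
patient=Wes: ward='SURG' → outer ELSE → J
patient=Xiu: ward='ICU' → outer ELSE → J

J, J, J, J, J, J, J, J, X, T, J, J, J, J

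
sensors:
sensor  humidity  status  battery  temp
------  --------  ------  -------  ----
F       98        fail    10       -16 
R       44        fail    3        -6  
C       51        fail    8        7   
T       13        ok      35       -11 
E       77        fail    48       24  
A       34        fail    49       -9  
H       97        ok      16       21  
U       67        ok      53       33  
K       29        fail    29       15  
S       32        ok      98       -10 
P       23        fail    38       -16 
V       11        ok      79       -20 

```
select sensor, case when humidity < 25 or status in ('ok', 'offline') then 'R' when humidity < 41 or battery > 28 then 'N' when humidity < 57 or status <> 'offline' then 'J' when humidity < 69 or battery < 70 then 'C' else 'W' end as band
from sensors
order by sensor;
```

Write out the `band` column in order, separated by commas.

sensor=A: humidity < 41 or battery > 28 → N
sensor=C: humidity < 57 or status <> 'offline' → J
sensor=E: humidity < 41 or battery > 28 → N
sensor=F: humidity < 57 or status <> 'offline' → J
sensor=H: humidity < 25 or status in ('ok', 'offline') → R
sensor=K: humidity < 41 or battery > 28 → N
sensor=P: humidity < 25 or status in ('ok', 'offline') → R
sensor=R: humidity < 57 or status <> 'offline' → J
sensor=S: humidity < 25 or status in ('ok', 'offline') → R
sensor=T: humidity < 25 or status in ('ok', 'offline') → R
sensor=U: humidity < 25 or status in ('ok', 'offline') → R
sensor=V: humidity < 25 or status in ('ok', 'offline') → R

N, J, N, J, R, N, R, J, R, R, R, R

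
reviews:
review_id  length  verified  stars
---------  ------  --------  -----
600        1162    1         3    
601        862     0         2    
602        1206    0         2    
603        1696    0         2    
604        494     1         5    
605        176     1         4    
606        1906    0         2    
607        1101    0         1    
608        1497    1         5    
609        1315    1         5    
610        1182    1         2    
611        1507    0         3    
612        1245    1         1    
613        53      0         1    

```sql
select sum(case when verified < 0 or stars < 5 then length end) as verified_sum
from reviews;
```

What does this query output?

review_id=600: ✓ → 1162
review_id=601: ✓ → 862
review_id=602: ✓ → 1206
review_id=603: ✓ → 1696
review_id=604: ✗
review_id=605: ✓ → 176
review_id=606: ✓ → 1906
review_id=607: ✓ → 1101
review_id=608: ✗
review_id=609: ✗
review_id=610: ✓ → 1182
review_id=611: ✓ → 1507
review_id=612: ✓ → 1245
review_id=613: ✓ → 53
verified_sum = 1162 + 862 + 1206 + 1696 + 176 + 1906 + 1101 + 1182 + 1507 + 1245 + 53 = 12096

12096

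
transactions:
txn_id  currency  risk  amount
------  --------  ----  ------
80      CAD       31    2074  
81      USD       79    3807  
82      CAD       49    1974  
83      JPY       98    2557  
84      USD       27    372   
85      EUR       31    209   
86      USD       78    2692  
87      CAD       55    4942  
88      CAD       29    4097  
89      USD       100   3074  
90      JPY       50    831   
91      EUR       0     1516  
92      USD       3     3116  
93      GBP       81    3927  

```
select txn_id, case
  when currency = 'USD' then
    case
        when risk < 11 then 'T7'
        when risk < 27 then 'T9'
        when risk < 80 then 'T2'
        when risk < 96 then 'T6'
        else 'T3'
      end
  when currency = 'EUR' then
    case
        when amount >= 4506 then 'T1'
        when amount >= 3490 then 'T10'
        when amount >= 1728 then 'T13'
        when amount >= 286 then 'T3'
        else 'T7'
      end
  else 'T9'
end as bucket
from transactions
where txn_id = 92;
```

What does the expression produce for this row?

T7

txn_id = 92: currency=USD, risk=3, amount=3116.
currency='USD' → inner[risk < 11] → T7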